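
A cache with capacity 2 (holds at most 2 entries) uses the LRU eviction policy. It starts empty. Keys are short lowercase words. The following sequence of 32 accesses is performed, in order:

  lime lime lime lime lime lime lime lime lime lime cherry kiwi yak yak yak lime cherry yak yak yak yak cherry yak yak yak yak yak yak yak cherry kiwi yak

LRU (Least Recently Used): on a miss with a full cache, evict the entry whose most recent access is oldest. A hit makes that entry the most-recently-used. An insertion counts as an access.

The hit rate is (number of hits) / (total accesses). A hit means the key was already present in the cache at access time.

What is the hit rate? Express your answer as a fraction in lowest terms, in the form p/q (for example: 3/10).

LRU simulation (capacity=2):
  1. access lime: MISS. Cache (LRU->MRU): [lime]
  2. access lime: HIT. Cache (LRU->MRU): [lime]
  3. access lime: HIT. Cache (LRU->MRU): [lime]
  4. access lime: HIT. Cache (LRU->MRU): [lime]
  5. access lime: HIT. Cache (LRU->MRU): [lime]
  6. access lime: HIT. Cache (LRU->MRU): [lime]
  7. access lime: HIT. Cache (LRU->MRU): [lime]
  8. access lime: HIT. Cache (LRU->MRU): [lime]
  9. access lime: HIT. Cache (LRU->MRU): [lime]
  10. access lime: HIT. Cache (LRU->MRU): [lime]
  11. access cherry: MISS. Cache (LRU->MRU): [lime cherry]
  12. access kiwi: MISS, evict lime. Cache (LRU->MRU): [cherry kiwi]
  13. access yak: MISS, evict cherry. Cache (LRU->MRU): [kiwi yak]
  14. access yak: HIT. Cache (LRU->MRU): [kiwi yak]
  15. access yak: HIT. Cache (LRU->MRU): [kiwi yak]
  16. access lime: MISS, evict kiwi. Cache (LRU->MRU): [yak lime]
  17. access cherry: MISS, evict yak. Cache (LRU->MRU): [lime cherry]
  18. access yak: MISS, evict lime. Cache (LRU->MRU): [cherry yak]
  19. access yak: HIT. Cache (LRU->MRU): [cherry yak]
  20. access yak: HIT. Cache (LRU->MRU): [cherry yak]
  21. access yak: HIT. Cache (LRU->MRU): [cherry yak]
  22. access cherry: HIT. Cache (LRU->MRU): [yak cherry]
  23. access yak: HIT. Cache (LRU->MRU): [cherry yak]
  24. access yak: HIT. Cache (LRU->MRU): [cherry yak]
  25. access yak: HIT. Cache (LRU->MRU): [cherry yak]
  26. access yak: HIT. Cache (LRU->MRU): [cherry yak]
  27. access yak: HIT. Cache (LRU->MRU): [cherry yak]
  28. access yak: HIT. Cache (LRU->MRU): [cherry yak]
  29. access yak: HIT. Cache (LRU->MRU): [cherry yak]
  30. access cherry: HIT. Cache (LRU->MRU): [yak cherry]
  31. access kiwi: MISS, evict yak. Cache (LRU->MRU): [cherry kiwi]
  32. access yak: MISS, evict cherry. Cache (LRU->MRU): [kiwi yak]
Total: 23 hits, 9 misses, 7 evictions

Hit rate = 23/32

Answer: 23/32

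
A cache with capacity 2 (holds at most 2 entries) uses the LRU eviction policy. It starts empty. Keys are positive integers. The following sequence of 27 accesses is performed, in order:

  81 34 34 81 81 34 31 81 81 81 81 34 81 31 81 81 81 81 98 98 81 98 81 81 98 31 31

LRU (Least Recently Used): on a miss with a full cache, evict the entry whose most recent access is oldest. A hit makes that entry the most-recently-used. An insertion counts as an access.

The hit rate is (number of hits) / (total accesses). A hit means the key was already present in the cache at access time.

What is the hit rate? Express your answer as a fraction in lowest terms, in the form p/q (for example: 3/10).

Answer: 19/27

Derivation:
LRU simulation (capacity=2):
  1. access 81: MISS. Cache (LRU->MRU): [81]
  2. access 34: MISS. Cache (LRU->MRU): [81 34]
  3. access 34: HIT. Cache (LRU->MRU): [81 34]
  4. access 81: HIT. Cache (LRU->MRU): [34 81]
  5. access 81: HIT. Cache (LRU->MRU): [34 81]
  6. access 34: HIT. Cache (LRU->MRU): [81 34]
  7. access 31: MISS, evict 81. Cache (LRU->MRU): [34 31]
  8. access 81: MISS, evict 34. Cache (LRU->MRU): [31 81]
  9. access 81: HIT. Cache (LRU->MRU): [31 81]
  10. access 81: HIT. Cache (LRU->MRU): [31 81]
  11. access 81: HIT. Cache (LRU->MRU): [31 81]
  12. access 34: MISS, evict 31. Cache (LRU->MRU): [81 34]
  13. access 81: HIT. Cache (LRU->MRU): [34 81]
  14. access 31: MISS, evict 34. Cache (LRU->MRU): [81 31]
  15. access 81: HIT. Cache (LRU->MRU): [31 81]
  16. access 81: HIT. Cache (LRU->MRU): [31 81]
  17. access 81: HIT. Cache (LRU->MRU): [31 81]
  18. access 81: HIT. Cache (LRU->MRU): [31 81]
  19. access 98: MISS, evict 31. Cache (LRU->MRU): [81 98]
  20. access 98: HIT. Cache (LRU->MRU): [81 98]
  21. access 81: HIT. Cache (LRU->MRU): [98 81]
  22. access 98: HIT. Cache (LRU->MRU): [81 98]
  23. access 81: HIT. Cache (LRU->MRU): [98 81]
  24. access 81: HIT. Cache (LRU->MRU): [98 81]
  25. access 98: HIT. Cache (LRU->MRU): [81 98]
  26. access 31: MISS, evict 81. Cache (LRU->MRU): [98 31]
  27. access 31: HIT. Cache (LRU->MRU): [98 31]
Total: 19 hits, 8 misses, 6 evictions

Hit rate = 19/27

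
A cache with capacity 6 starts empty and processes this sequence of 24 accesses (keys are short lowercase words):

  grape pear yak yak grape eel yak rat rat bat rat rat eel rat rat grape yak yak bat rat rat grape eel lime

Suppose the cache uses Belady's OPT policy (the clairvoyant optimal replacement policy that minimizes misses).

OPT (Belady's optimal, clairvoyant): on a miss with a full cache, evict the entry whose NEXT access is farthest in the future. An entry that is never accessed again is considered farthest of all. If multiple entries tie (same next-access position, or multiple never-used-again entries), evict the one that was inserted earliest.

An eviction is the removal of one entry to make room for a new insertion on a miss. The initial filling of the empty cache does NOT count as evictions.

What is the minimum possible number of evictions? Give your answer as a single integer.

Answer: 1

Derivation:
OPT (Belady) simulation (capacity=6):
  1. access grape: MISS. Cache: [grape]
  2. access pear: MISS. Cache: [grape pear]
  3. access yak: MISS. Cache: [grape pear yak]
  4. access yak: HIT. Next use of yak: step 7. Cache: [grape pear yak]
  5. access grape: HIT. Next use of grape: step 16. Cache: [grape pear yak]
  6. access eel: MISS. Cache: [grape pear yak eel]
  7. access yak: HIT. Next use of yak: step 17. Cache: [grape pear yak eel]
  8. access rat: MISS. Cache: [grape pear yak eel rat]
  9. access rat: HIT. Next use of rat: step 11. Cache: [grape pear yak eel rat]
  10. access bat: MISS. Cache: [grape pear yak eel rat bat]
  11. access rat: HIT. Next use of rat: step 12. Cache: [grape pear yak eel rat bat]
  12. access rat: HIT. Next use of rat: step 14. Cache: [grape pear yak eel rat bat]
  13. access eel: HIT. Next use of eel: step 23. Cache: [grape pear yak eel rat bat]
  14. access rat: HIT. Next use of rat: step 15. Cache: [grape pear yak eel rat bat]
  15. access rat: HIT. Next use of rat: step 20. Cache: [grape pear yak eel rat bat]
  16. access grape: HIT. Next use of grape: step 22. Cache: [grape pear yak eel rat bat]
  17. access yak: HIT. Next use of yak: step 18. Cache: [grape pear yak eel rat bat]
  18. access yak: HIT. Next use of yak: never. Cache: [grape pear yak eel rat bat]
  19. access bat: HIT. Next use of bat: never. Cache: [grape pear yak eel rat bat]
  20. access rat: HIT. Next use of rat: step 21. Cache: [grape pear yak eel rat bat]
  21. access rat: HIT. Next use of rat: never. Cache: [grape pear yak eel rat bat]
  22. access grape: HIT. Next use of grape: never. Cache: [grape pear yak eel rat bat]
  23. access eel: HIT. Next use of eel: never. Cache: [grape pear yak eel rat bat]
  24. access lime: MISS, evict grape (next use: never). Cache: [pear yak eel rat bat lime]
Total: 17 hits, 7 misses, 1 evictions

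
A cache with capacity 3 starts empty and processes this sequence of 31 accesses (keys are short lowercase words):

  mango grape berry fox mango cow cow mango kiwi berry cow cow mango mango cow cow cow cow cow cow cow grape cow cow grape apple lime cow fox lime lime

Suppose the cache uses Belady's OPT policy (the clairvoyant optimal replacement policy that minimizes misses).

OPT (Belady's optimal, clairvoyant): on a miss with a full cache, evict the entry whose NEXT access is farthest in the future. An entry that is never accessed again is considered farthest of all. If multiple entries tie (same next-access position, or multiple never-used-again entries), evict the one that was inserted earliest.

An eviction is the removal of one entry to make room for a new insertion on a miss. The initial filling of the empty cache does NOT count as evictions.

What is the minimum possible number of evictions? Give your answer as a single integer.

OPT (Belady) simulation (capacity=3):
  1. access mango: MISS. Cache: [mango]
  2. access grape: MISS. Cache: [mango grape]
  3. access berry: MISS. Cache: [mango grape berry]
  4. access fox: MISS, evict grape (next use: step 22). Cache: [mango berry fox]
  5. access mango: HIT. Next use of mango: step 8. Cache: [mango berry fox]
  6. access cow: MISS, evict fox (next use: step 29). Cache: [mango berry cow]
  7. access cow: HIT. Next use of cow: step 11. Cache: [mango berry cow]
  8. access mango: HIT. Next use of mango: step 13. Cache: [mango berry cow]
  9. access kiwi: MISS, evict mango (next use: step 13). Cache: [berry cow kiwi]
  10. access berry: HIT. Next use of berry: never. Cache: [berry cow kiwi]
  11. access cow: HIT. Next use of cow: step 12. Cache: [berry cow kiwi]
  12. access cow: HIT. Next use of cow: step 15. Cache: [berry cow kiwi]
  13. access mango: MISS, evict berry (next use: never). Cache: [cow kiwi mango]
  14. access mango: HIT. Next use of mango: never. Cache: [cow kiwi mango]
  15. access cow: HIT. Next use of cow: step 16. Cache: [cow kiwi mango]
  16. access cow: HIT. Next use of cow: step 17. Cache: [cow kiwi mango]
  17. access cow: HIT. Next use of cow: step 18. Cache: [cow kiwi mango]
  18. access cow: HIT. Next use of cow: step 19. Cache: [cow kiwi mango]
  19. access cow: HIT. Next use of cow: step 20. Cache: [cow kiwi mango]
  20. access cow: HIT. Next use of cow: step 21. Cache: [cow kiwi mango]
  21. access cow: HIT. Next use of cow: step 23. Cache: [cow kiwi mango]
  22. access grape: MISS, evict kiwi (next use: never). Cache: [cow mango grape]
  23. access cow: HIT. Next use of cow: step 24. Cache: [cow mango grape]
  24. access cow: HIT. Next use of cow: step 28. Cache: [cow mango grape]
  25. access grape: HIT. Next use of grape: never. Cache: [cow mango grape]
  26. access apple: MISS, evict mango (next use: never). Cache: [cow grape apple]
  27. access lime: MISS, evict grape (next use: never). Cache: [cow apple lime]
  28. access cow: HIT. Next use of cow: never. Cache: [cow apple lime]
  29. access fox: MISS, evict cow (next use: never). Cache: [apple lime fox]
  30. access lime: HIT. Next use of lime: step 31. Cache: [apple lime fox]
  31. access lime: HIT. Next use of lime: never. Cache: [apple lime fox]
Total: 20 hits, 11 misses, 8 evictions

Answer: 8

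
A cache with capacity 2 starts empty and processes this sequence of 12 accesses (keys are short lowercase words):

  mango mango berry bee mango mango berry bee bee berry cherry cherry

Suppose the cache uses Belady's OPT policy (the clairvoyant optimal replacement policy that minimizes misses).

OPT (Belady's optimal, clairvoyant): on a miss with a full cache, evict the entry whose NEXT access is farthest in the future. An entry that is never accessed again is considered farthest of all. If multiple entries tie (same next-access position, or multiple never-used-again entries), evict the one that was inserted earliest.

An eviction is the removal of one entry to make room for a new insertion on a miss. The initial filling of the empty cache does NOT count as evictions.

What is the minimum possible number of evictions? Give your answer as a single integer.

OPT (Belady) simulation (capacity=2):
  1. access mango: MISS. Cache: [mango]
  2. access mango: HIT. Next use of mango: step 5. Cache: [mango]
  3. access berry: MISS. Cache: [mango berry]
  4. access bee: MISS, evict berry (next use: step 7). Cache: [mango bee]
  5. access mango: HIT. Next use of mango: step 6. Cache: [mango bee]
  6. access mango: HIT. Next use of mango: never. Cache: [mango bee]
  7. access berry: MISS, evict mango (next use: never). Cache: [bee berry]
  8. access bee: HIT. Next use of bee: step 9. Cache: [bee berry]
  9. access bee: HIT. Next use of bee: never. Cache: [bee berry]
  10. access berry: HIT. Next use of berry: never. Cache: [bee berry]
  11. access cherry: MISS, evict bee (next use: never). Cache: [berry cherry]
  12. access cherry: HIT. Next use of cherry: never. Cache: [berry cherry]
Total: 7 hits, 5 misses, 3 evictions

Answer: 3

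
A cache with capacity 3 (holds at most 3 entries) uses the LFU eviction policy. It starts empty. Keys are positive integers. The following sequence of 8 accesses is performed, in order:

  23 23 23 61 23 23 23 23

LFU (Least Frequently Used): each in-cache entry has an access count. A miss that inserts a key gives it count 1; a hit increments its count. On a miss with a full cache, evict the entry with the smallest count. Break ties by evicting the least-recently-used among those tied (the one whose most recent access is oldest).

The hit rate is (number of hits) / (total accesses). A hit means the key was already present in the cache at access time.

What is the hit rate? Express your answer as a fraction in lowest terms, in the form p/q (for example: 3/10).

LFU simulation (capacity=3):
  1. access 23: MISS. Cache: [23(c=1)]
  2. access 23: HIT, count now 2. Cache: [23(c=2)]
  3. access 23: HIT, count now 3. Cache: [23(c=3)]
  4. access 61: MISS. Cache: [61(c=1) 23(c=3)]
  5. access 23: HIT, count now 4. Cache: [61(c=1) 23(c=4)]
  6. access 23: HIT, count now 5. Cache: [61(c=1) 23(c=5)]
  7. access 23: HIT, count now 6. Cache: [61(c=1) 23(c=6)]
  8. access 23: HIT, count now 7. Cache: [61(c=1) 23(c=7)]
Total: 6 hits, 2 misses, 0 evictions

Hit rate = 6/8 = 3/4

Answer: 3/4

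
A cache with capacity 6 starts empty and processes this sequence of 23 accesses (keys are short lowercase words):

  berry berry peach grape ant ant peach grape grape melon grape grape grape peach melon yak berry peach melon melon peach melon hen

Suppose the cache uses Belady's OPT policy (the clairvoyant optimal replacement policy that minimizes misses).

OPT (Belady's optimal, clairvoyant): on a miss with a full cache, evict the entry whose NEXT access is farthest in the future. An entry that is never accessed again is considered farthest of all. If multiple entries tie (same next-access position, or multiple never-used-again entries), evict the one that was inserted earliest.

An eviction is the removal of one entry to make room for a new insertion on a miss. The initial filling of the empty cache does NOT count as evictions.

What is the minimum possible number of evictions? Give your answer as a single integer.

OPT (Belady) simulation (capacity=6):
  1. access berry: MISS. Cache: [berry]
  2. access berry: HIT. Next use of berry: step 17. Cache: [berry]
  3. access peach: MISS. Cache: [berry peach]
  4. access grape: MISS. Cache: [berry peach grape]
  5. access ant: MISS. Cache: [berry peach grape ant]
  6. access ant: HIT. Next use of ant: never. Cache: [berry peach grape ant]
  7. access peach: HIT. Next use of peach: step 14. Cache: [berry peach grape ant]
  8. access grape: HIT. Next use of grape: step 9. Cache: [berry peach grape ant]
  9. access grape: HIT. Next use of grape: step 11. Cache: [berry peach grape ant]
  10. access melon: MISS. Cache: [berry peach grape ant melon]
  11. access grape: HIT. Next use of grape: step 12. Cache: [berry peach grape ant melon]
  12. access grape: HIT. Next use of grape: step 13. Cache: [berry peach grape ant melon]
  13. access grape: HIT. Next use of grape: never. Cache: [berry peach grape ant melon]
  14. access peach: HIT. Next use of peach: step 18. Cache: [berry peach grape ant melon]
  15. access melon: HIT. Next use of melon: step 19. Cache: [berry peach grape ant melon]
  16. access yak: MISS. Cache: [berry peach grape ant melon yak]
  17. access berry: HIT. Next use of berry: never. Cache: [berry peach grape ant melon yak]
  18. access peach: HIT. Next use of peach: step 21. Cache: [berry peach grape ant melon yak]
  19. access melon: HIT. Next use of melon: step 20. Cache: [berry peach grape ant melon yak]
  20. access melon: HIT. Next use of melon: step 22. Cache: [berry peach grape ant melon yak]
  21. access peach: HIT. Next use of peach: never. Cache: [berry peach grape ant melon yak]
  22. access melon: HIT. Next use of melon: never. Cache: [berry peach grape ant melon yak]
  23. access hen: MISS, evict berry (next use: never). Cache: [peach grape ant melon yak hen]
Total: 16 hits, 7 misses, 1 evictions

Answer: 1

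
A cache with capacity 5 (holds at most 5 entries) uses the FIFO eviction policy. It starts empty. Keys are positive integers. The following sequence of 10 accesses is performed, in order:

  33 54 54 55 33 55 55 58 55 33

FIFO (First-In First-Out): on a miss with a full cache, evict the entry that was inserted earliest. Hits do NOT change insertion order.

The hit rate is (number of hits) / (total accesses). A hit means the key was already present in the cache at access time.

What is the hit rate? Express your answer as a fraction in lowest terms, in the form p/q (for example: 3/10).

FIFO simulation (capacity=5):
  1. access 33: MISS. Cache (old->new): [33]
  2. access 54: MISS. Cache (old->new): [33 54]
  3. access 54: HIT. Cache (old->new): [33 54]
  4. access 55: MISS. Cache (old->new): [33 54 55]
  5. access 33: HIT. Cache (old->new): [33 54 55]
  6. access 55: HIT. Cache (old->new): [33 54 55]
  7. access 55: HIT. Cache (old->new): [33 54 55]
  8. access 58: MISS. Cache (old->new): [33 54 55 58]
  9. access 55: HIT. Cache (old->new): [33 54 55 58]
  10. access 33: HIT. Cache (old->new): [33 54 55 58]
Total: 6 hits, 4 misses, 0 evictions

Hit rate = 6/10 = 3/5

Answer: 3/5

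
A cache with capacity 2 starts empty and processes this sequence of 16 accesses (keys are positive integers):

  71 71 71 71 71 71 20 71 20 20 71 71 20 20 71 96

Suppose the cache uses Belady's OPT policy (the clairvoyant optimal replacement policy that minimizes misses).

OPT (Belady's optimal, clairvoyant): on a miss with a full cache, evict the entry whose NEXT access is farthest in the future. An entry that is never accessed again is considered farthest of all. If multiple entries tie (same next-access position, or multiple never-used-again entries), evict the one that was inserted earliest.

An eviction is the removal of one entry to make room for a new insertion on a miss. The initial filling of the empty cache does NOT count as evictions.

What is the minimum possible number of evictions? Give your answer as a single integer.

Answer: 1

Derivation:
OPT (Belady) simulation (capacity=2):
  1. access 71: MISS. Cache: [71]
  2. access 71: HIT. Next use of 71: step 3. Cache: [71]
  3. access 71: HIT. Next use of 71: step 4. Cache: [71]
  4. access 71: HIT. Next use of 71: step 5. Cache: [71]
  5. access 71: HIT. Next use of 71: step 6. Cache: [71]
  6. access 71: HIT. Next use of 71: step 8. Cache: [71]
  7. access 20: MISS. Cache: [71 20]
  8. access 71: HIT. Next use of 71: step 11. Cache: [71 20]
  9. access 20: HIT. Next use of 20: step 10. Cache: [71 20]
  10. access 20: HIT. Next use of 20: step 13. Cache: [71 20]
  11. access 71: HIT. Next use of 71: step 12. Cache: [71 20]
  12. access 71: HIT. Next use of 71: step 15. Cache: [71 20]
  13. access 20: HIT. Next use of 20: step 14. Cache: [71 20]
  14. access 20: HIT. Next use of 20: never. Cache: [71 20]
  15. access 71: HIT. Next use of 71: never. Cache: [71 20]
  16. access 96: MISS, evict 71 (next use: never). Cache: [20 96]
Total: 13 hits, 3 misses, 1 evictions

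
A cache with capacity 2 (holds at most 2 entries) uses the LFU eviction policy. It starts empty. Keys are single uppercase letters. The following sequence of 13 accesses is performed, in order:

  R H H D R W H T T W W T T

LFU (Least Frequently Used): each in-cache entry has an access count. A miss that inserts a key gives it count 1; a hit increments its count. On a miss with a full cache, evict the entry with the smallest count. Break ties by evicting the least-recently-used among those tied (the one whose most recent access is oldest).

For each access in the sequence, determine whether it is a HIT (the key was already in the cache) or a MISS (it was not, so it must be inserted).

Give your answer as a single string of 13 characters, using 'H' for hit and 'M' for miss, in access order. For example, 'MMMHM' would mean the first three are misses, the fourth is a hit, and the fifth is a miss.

LFU simulation (capacity=2):
  1. access R: MISS. Cache: [R(c=1)]
  2. access H: MISS. Cache: [R(c=1) H(c=1)]
  3. access H: HIT, count now 2. Cache: [R(c=1) H(c=2)]
  4. access D: MISS, evict R(c=1). Cache: [D(c=1) H(c=2)]
  5. access R: MISS, evict D(c=1). Cache: [R(c=1) H(c=2)]
  6. access W: MISS, evict R(c=1). Cache: [W(c=1) H(c=2)]
  7. access H: HIT, count now 3. Cache: [W(c=1) H(c=3)]
  8. access T: MISS, evict W(c=1). Cache: [T(c=1) H(c=3)]
  9. access T: HIT, count now 2. Cache: [T(c=2) H(c=3)]
  10. access W: MISS, evict T(c=2). Cache: [W(c=1) H(c=3)]
  11. access W: HIT, count now 2. Cache: [W(c=2) H(c=3)]
  12. access T: MISS, evict W(c=2). Cache: [T(c=1) H(c=3)]
  13. access T: HIT, count now 2. Cache: [T(c=2) H(c=3)]
Total: 5 hits, 8 misses, 6 evictions

Answer: MMHMMMHMHMHMH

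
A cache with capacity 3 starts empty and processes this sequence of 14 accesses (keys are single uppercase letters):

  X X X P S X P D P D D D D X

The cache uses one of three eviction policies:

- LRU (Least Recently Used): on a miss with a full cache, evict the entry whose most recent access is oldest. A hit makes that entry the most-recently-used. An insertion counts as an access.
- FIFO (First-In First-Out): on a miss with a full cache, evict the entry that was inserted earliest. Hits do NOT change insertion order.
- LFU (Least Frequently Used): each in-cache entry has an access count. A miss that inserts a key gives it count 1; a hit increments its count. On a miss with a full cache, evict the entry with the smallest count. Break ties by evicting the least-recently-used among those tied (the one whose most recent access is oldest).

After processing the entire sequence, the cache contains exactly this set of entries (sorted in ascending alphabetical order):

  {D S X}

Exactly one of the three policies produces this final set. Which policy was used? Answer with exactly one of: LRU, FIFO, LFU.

Simulating under each policy and comparing final sets:
  LRU: final set = {D P X} -> differs
  FIFO: final set = {D S X} -> MATCHES target
  LFU: final set = {D P X} -> differs
Only FIFO produces the target set.

Answer: FIFO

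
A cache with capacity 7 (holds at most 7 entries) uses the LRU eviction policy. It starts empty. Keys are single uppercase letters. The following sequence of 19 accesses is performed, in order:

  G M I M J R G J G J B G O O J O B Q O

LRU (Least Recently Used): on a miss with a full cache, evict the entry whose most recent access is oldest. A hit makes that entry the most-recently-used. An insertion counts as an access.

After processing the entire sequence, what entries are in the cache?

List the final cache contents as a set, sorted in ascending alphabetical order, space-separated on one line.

LRU simulation (capacity=7):
  1. access G: MISS. Cache (LRU->MRU): [G]
  2. access M: MISS. Cache (LRU->MRU): [G M]
  3. access I: MISS. Cache (LRU->MRU): [G M I]
  4. access M: HIT. Cache (LRU->MRU): [G I M]
  5. access J: MISS. Cache (LRU->MRU): [G I M J]
  6. access R: MISS. Cache (LRU->MRU): [G I M J R]
  7. access G: HIT. Cache (LRU->MRU): [I M J R G]
  8. access J: HIT. Cache (LRU->MRU): [I M R G J]
  9. access G: HIT. Cache (LRU->MRU): [I M R J G]
  10. access J: HIT. Cache (LRU->MRU): [I M R G J]
  11. access B: MISS. Cache (LRU->MRU): [I M R G J B]
  12. access G: HIT. Cache (LRU->MRU): [I M R J B G]
  13. access O: MISS. Cache (LRU->MRU): [I M R J B G O]
  14. access O: HIT. Cache (LRU->MRU): [I M R J B G O]
  15. access J: HIT. Cache (LRU->MRU): [I M R B G O J]
  16. access O: HIT. Cache (LRU->MRU): [I M R B G J O]
  17. access B: HIT. Cache (LRU->MRU): [I M R G J O B]
  18. access Q: MISS, evict I. Cache (LRU->MRU): [M R G J O B Q]
  19. access O: HIT. Cache (LRU->MRU): [M R G J B Q O]
Total: 11 hits, 8 misses, 1 evictions

Answer: B G J M O Q R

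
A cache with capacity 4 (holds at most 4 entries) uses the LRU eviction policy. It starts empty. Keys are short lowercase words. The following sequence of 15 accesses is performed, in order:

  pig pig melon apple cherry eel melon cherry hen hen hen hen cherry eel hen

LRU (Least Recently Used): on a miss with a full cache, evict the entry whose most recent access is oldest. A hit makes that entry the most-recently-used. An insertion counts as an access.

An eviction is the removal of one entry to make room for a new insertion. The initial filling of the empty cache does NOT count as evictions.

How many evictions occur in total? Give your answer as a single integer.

Answer: 2

Derivation:
LRU simulation (capacity=4):
  1. access pig: MISS. Cache (LRU->MRU): [pig]
  2. access pig: HIT. Cache (LRU->MRU): [pig]
  3. access melon: MISS. Cache (LRU->MRU): [pig melon]
  4. access apple: MISS. Cache (LRU->MRU): [pig melon apple]
  5. access cherry: MISS. Cache (LRU->MRU): [pig melon apple cherry]
  6. access eel: MISS, evict pig. Cache (LRU->MRU): [melon apple cherry eel]
  7. access melon: HIT. Cache (LRU->MRU): [apple cherry eel melon]
  8. access cherry: HIT. Cache (LRU->MRU): [apple eel melon cherry]
  9. access hen: MISS, evict apple. Cache (LRU->MRU): [eel melon cherry hen]
  10. access hen: HIT. Cache (LRU->MRU): [eel melon cherry hen]
  11. access hen: HIT. Cache (LRU->MRU): [eel melon cherry hen]
  12. access hen: HIT. Cache (LRU->MRU): [eel melon cherry hen]
  13. access cherry: HIT. Cache (LRU->MRU): [eel melon hen cherry]
  14. access eel: HIT. Cache (LRU->MRU): [melon hen cherry eel]
  15. access hen: HIT. Cache (LRU->MRU): [melon cherry eel hen]
Total: 9 hits, 6 misses, 2 evictions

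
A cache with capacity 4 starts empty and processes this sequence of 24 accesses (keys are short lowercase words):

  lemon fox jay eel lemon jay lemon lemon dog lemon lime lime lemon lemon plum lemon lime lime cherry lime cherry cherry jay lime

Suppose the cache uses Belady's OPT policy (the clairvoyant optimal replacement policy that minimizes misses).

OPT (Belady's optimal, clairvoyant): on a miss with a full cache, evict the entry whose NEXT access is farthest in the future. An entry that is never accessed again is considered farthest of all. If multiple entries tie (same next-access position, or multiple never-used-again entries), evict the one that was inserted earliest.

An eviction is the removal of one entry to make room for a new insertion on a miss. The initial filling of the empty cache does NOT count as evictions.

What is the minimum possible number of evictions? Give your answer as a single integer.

OPT (Belady) simulation (capacity=4):
  1. access lemon: MISS. Cache: [lemon]
  2. access fox: MISS. Cache: [lemon fox]
  3. access jay: MISS. Cache: [lemon fox jay]
  4. access eel: MISS. Cache: [lemon fox jay eel]
  5. access lemon: HIT. Next use of lemon: step 7. Cache: [lemon fox jay eel]
  6. access jay: HIT. Next use of jay: step 23. Cache: [lemon fox jay eel]
  7. access lemon: HIT. Next use of lemon: step 8. Cache: [lemon fox jay eel]
  8. access lemon: HIT. Next use of lemon: step 10. Cache: [lemon fox jay eel]
  9. access dog: MISS, evict fox (next use: never). Cache: [lemon jay eel dog]
  10. access lemon: HIT. Next use of lemon: step 13. Cache: [lemon jay eel dog]
  11. access lime: MISS, evict eel (next use: never). Cache: [lemon jay dog lime]
  12. access lime: HIT. Next use of lime: step 17. Cache: [lemon jay dog lime]
  13. access lemon: HIT. Next use of lemon: step 14. Cache: [lemon jay dog lime]
  14. access lemon: HIT. Next use of lemon: step 16. Cache: [lemon jay dog lime]
  15. access plum: MISS, evict dog (next use: never). Cache: [lemon jay lime plum]
  16. access lemon: HIT. Next use of lemon: never. Cache: [lemon jay lime plum]
  17. access lime: HIT. Next use of lime: step 18. Cache: [lemon jay lime plum]
  18. access lime: HIT. Next use of lime: step 20. Cache: [lemon jay lime plum]
  19. access cherry: MISS, evict lemon (next use: never). Cache: [jay lime plum cherry]
  20. access lime: HIT. Next use of lime: step 24. Cache: [jay lime plum cherry]
  21. access cherry: HIT. Next use of cherry: step 22. Cache: [jay lime plum cherry]
  22. access cherry: HIT. Next use of cherry: never. Cache: [jay lime plum cherry]
  23. access jay: HIT. Next use of jay: never. Cache: [jay lime plum cherry]
  24. access lime: HIT. Next use of lime: never. Cache: [jay lime plum cherry]
Total: 16 hits, 8 misses, 4 evictions

Answer: 4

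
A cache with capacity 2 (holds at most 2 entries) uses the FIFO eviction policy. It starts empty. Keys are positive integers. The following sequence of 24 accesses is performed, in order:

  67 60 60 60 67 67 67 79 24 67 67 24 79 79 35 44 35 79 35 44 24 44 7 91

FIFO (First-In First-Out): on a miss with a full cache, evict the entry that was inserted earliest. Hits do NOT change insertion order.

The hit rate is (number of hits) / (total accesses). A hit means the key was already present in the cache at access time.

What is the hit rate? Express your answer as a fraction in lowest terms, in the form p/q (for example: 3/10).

FIFO simulation (capacity=2):
  1. access 67: MISS. Cache (old->new): [67]
  2. access 60: MISS. Cache (old->new): [67 60]
  3. access 60: HIT. Cache (old->new): [67 60]
  4. access 60: HIT. Cache (old->new): [67 60]
  5. access 67: HIT. Cache (old->new): [67 60]
  6. access 67: HIT. Cache (old->new): [67 60]
  7. access 67: HIT. Cache (old->new): [67 60]
  8. access 79: MISS, evict 67. Cache (old->new): [60 79]
  9. access 24: MISS, evict 60. Cache (old->new): [79 24]
  10. access 67: MISS, evict 79. Cache (old->new): [24 67]
  11. access 67: HIT. Cache (old->new): [24 67]
  12. access 24: HIT. Cache (old->new): [24 67]
  13. access 79: MISS, evict 24. Cache (old->new): [67 79]
  14. access 79: HIT. Cache (old->new): [67 79]
  15. access 35: MISS, evict 67. Cache (old->new): [79 35]
  16. access 44: MISS, evict 79. Cache (old->new): [35 44]
  17. access 35: HIT. Cache (old->new): [35 44]
  18. access 79: MISS, evict 35. Cache (old->new): [44 79]
  19. access 35: MISS, evict 44. Cache (old->new): [79 35]
  20. access 44: MISS, evict 79. Cache (old->new): [35 44]
  21. access 24: MISS, evict 35. Cache (old->new): [44 24]
  22. access 44: HIT. Cache (old->new): [44 24]
  23. access 7: MISS, evict 44. Cache (old->new): [24 7]
  24. access 91: MISS, evict 24. Cache (old->new): [7 91]
Total: 10 hits, 14 misses, 12 evictions

Hit rate = 10/24 = 5/12

Answer: 5/12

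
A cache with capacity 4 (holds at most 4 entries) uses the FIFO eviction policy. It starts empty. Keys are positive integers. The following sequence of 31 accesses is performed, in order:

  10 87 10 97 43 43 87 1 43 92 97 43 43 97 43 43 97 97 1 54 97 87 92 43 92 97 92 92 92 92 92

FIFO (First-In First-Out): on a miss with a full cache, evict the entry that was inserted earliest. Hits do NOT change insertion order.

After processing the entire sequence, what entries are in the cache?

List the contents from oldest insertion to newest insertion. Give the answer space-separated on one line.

FIFO simulation (capacity=4):
  1. access 10: MISS. Cache (old->new): [10]
  2. access 87: MISS. Cache (old->new): [10 87]
  3. access 10: HIT. Cache (old->new): [10 87]
  4. access 97: MISS. Cache (old->new): [10 87 97]
  5. access 43: MISS. Cache (old->new): [10 87 97 43]
  6. access 43: HIT. Cache (old->new): [10 87 97 43]
  7. access 87: HIT. Cache (old->new): [10 87 97 43]
  8. access 1: MISS, evict 10. Cache (old->new): [87 97 43 1]
  9. access 43: HIT. Cache (old->new): [87 97 43 1]
  10. access 92: MISS, evict 87. Cache (old->new): [97 43 1 92]
  11. access 97: HIT. Cache (old->new): [97 43 1 92]
  12. access 43: HIT. Cache (old->new): [97 43 1 92]
  13. access 43: HIT. Cache (old->new): [97 43 1 92]
  14. access 97: HIT. Cache (old->new): [97 43 1 92]
  15. access 43: HIT. Cache (old->new): [97 43 1 92]
  16. access 43: HIT. Cache (old->new): [97 43 1 92]
  17. access 97: HIT. Cache (old->new): [97 43 1 92]
  18. access 97: HIT. Cache (old->new): [97 43 1 92]
  19. access 1: HIT. Cache (old->new): [97 43 1 92]
  20. access 54: MISS, evict 97. Cache (old->new): [43 1 92 54]
  21. access 97: MISS, evict 43. Cache (old->new): [1 92 54 97]
  22. access 87: MISS, evict 1. Cache (old->new): [92 54 97 87]
  23. access 92: HIT. Cache (old->new): [92 54 97 87]
  24. access 43: MISS, evict 92. Cache (old->new): [54 97 87 43]
  25. access 92: MISS, evict 54. Cache (old->new): [97 87 43 92]
  26. access 97: HIT. Cache (old->new): [97 87 43 92]
  27. access 92: HIT. Cache (old->new): [97 87 43 92]
  28. access 92: HIT. Cache (old->new): [97 87 43 92]
  29. access 92: HIT. Cache (old->new): [97 87 43 92]
  30. access 92: HIT. Cache (old->new): [97 87 43 92]
  31. access 92: HIT. Cache (old->new): [97 87 43 92]
Total: 20 hits, 11 misses, 7 evictions

Answer: 97 87 43 92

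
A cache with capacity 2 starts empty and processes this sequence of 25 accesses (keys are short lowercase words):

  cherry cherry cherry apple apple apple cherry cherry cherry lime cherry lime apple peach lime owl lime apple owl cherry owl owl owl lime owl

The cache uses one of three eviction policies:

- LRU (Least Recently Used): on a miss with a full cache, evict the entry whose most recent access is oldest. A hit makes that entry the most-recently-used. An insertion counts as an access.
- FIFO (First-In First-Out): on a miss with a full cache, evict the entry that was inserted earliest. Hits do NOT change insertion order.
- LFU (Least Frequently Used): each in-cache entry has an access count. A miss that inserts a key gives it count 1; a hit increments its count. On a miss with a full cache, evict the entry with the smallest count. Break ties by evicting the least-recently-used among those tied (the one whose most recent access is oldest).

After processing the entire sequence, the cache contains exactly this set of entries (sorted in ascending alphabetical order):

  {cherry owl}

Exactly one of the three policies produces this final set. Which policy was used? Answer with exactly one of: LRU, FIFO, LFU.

Simulating under each policy and comparing final sets:
  LRU: final set = {lime owl} -> differs
  FIFO: final set = {lime owl} -> differs
  LFU: final set = {cherry owl} -> MATCHES target
Only LFU produces the target set.

Answer: LFU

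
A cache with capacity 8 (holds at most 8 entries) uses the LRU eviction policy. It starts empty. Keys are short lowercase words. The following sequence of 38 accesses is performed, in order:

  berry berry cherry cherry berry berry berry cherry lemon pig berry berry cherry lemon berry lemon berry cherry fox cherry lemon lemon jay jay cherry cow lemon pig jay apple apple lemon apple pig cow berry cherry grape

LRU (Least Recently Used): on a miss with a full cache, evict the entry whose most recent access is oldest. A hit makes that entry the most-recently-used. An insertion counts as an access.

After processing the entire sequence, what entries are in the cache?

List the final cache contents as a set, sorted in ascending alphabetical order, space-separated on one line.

LRU simulation (capacity=8):
  1. access berry: MISS. Cache (LRU->MRU): [berry]
  2. access berry: HIT. Cache (LRU->MRU): [berry]
  3. access cherry: MISS. Cache (LRU->MRU): [berry cherry]
  4. access cherry: HIT. Cache (LRU->MRU): [berry cherry]
  5. access berry: HIT. Cache (LRU->MRU): [cherry berry]
  6. access berry: HIT. Cache (LRU->MRU): [cherry berry]
  7. access berry: HIT. Cache (LRU->MRU): [cherry berry]
  8. access cherry: HIT. Cache (LRU->MRU): [berry cherry]
  9. access lemon: MISS. Cache (LRU->MRU): [berry cherry lemon]
  10. access pig: MISS. Cache (LRU->MRU): [berry cherry lemon pig]
  11. access berry: HIT. Cache (LRU->MRU): [cherry lemon pig berry]
  12. access berry: HIT. Cache (LRU->MRU): [cherry lemon pig berry]
  13. access cherry: HIT. Cache (LRU->MRU): [lemon pig berry cherry]
  14. access lemon: HIT. Cache (LRU->MRU): [pig berry cherry lemon]
  15. access berry: HIT. Cache (LRU->MRU): [pig cherry lemon berry]
  16. access lemon: HIT. Cache (LRU->MRU): [pig cherry berry lemon]
  17. access berry: HIT. Cache (LRU->MRU): [pig cherry lemon berry]
  18. access cherry: HIT. Cache (LRU->MRU): [pig lemon berry cherry]
  19. access fox: MISS. Cache (LRU->MRU): [pig lemon berry cherry fox]
  20. access cherry: HIT. Cache (LRU->MRU): [pig lemon berry fox cherry]
  21. access lemon: HIT. Cache (LRU->MRU): [pig berry fox cherry lemon]
  22. access lemon: HIT. Cache (LRU->MRU): [pig berry fox cherry lemon]
  23. access jay: MISS. Cache (LRU->MRU): [pig berry fox cherry lemon jay]
  24. access jay: HIT. Cache (LRU->MRU): [pig berry fox cherry lemon jay]
  25. access cherry: HIT. Cache (LRU->MRU): [pig berry fox lemon jay cherry]
  26. access cow: MISS. Cache (LRU->MRU): [pig berry fox lemon jay cherry cow]
  27. access lemon: HIT. Cache (LRU->MRU): [pig berry fox jay cherry cow lemon]
  28. access pig: HIT. Cache (LRU->MRU): [berry fox jay cherry cow lemon pig]
  29. access jay: HIT. Cache (LRU->MRU): [berry fox cherry cow lemon pig jay]
  30. access apple: MISS. Cache (LRU->MRU): [berry fox cherry cow lemon pig jay apple]
  31. access apple: HIT. Cache (LRU->MRU): [berry fox cherry cow lemon pig jay apple]
  32. access lemon: HIT. Cache (LRU->MRU): [berry fox cherry cow pig jay apple lemon]
  33. access apple: HIT. Cache (LRU->MRU): [berry fox cherry cow pig jay lemon apple]
  34. access pig: HIT. Cache (LRU->MRU): [berry fox cherry cow jay lemon apple pig]
  35. access cow: HIT. Cache (LRU->MRU): [berry fox cherry jay lemon apple pig cow]
  36. access berry: HIT. Cache (LRU->MRU): [fox cherry jay lemon apple pig cow berry]
  37. access cherry: HIT. Cache (LRU->MRU): [fox jay lemon apple pig cow berry cherry]
  38. access grape: MISS, evict fox. Cache (LRU->MRU): [jay lemon apple pig cow berry cherry grape]
Total: 29 hits, 9 misses, 1 evictions

Answer: apple berry cherry cow grape jay lemon pig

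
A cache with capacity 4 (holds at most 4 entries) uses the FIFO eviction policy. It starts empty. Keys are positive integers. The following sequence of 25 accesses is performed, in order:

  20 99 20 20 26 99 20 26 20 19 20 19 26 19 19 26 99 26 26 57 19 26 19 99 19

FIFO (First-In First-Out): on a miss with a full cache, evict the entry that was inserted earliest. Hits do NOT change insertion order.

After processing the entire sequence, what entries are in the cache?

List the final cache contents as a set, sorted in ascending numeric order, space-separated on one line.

Answer: 19 26 57 99

Derivation:
FIFO simulation (capacity=4):
  1. access 20: MISS. Cache (old->new): [20]
  2. access 99: MISS. Cache (old->new): [20 99]
  3. access 20: HIT. Cache (old->new): [20 99]
  4. access 20: HIT. Cache (old->new): [20 99]
  5. access 26: MISS. Cache (old->new): [20 99 26]
  6. access 99: HIT. Cache (old->new): [20 99 26]
  7. access 20: HIT. Cache (old->new): [20 99 26]
  8. access 26: HIT. Cache (old->new): [20 99 26]
  9. access 20: HIT. Cache (old->new): [20 99 26]
  10. access 19: MISS. Cache (old->new): [20 99 26 19]
  11. access 20: HIT. Cache (old->new): [20 99 26 19]
  12. access 19: HIT. Cache (old->new): [20 99 26 19]
  13. access 26: HIT. Cache (old->new): [20 99 26 19]
  14. access 19: HIT. Cache (old->new): [20 99 26 19]
  15. access 19: HIT. Cache (old->new): [20 99 26 19]
  16. access 26: HIT. Cache (old->new): [20 99 26 19]
  17. access 99: HIT. Cache (old->new): [20 99 26 19]
  18. access 26: HIT. Cache (old->new): [20 99 26 19]
  19. access 26: HIT. Cache (old->new): [20 99 26 19]
  20. access 57: MISS, evict 20. Cache (old->new): [99 26 19 57]
  21. access 19: HIT. Cache (old->new): [99 26 19 57]
  22. access 26: HIT. Cache (old->new): [99 26 19 57]
  23. access 19: HIT. Cache (old->new): [99 26 19 57]
  24. access 99: HIT. Cache (old->new): [99 26 19 57]
  25. access 19: HIT. Cache (old->new): [99 26 19 57]
Total: 20 hits, 5 misses, 1 evictions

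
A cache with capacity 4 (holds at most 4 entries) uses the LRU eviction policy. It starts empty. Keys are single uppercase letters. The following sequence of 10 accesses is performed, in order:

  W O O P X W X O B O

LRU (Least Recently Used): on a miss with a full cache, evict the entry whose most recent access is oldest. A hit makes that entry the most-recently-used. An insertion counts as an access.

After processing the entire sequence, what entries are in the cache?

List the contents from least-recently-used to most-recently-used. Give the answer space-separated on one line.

Answer: W X B O

Derivation:
LRU simulation (capacity=4):
  1. access W: MISS. Cache (LRU->MRU): [W]
  2. access O: MISS. Cache (LRU->MRU): [W O]
  3. access O: HIT. Cache (LRU->MRU): [W O]
  4. access P: MISS. Cache (LRU->MRU): [W O P]
  5. access X: MISS. Cache (LRU->MRU): [W O P X]
  6. access W: HIT. Cache (LRU->MRU): [O P X W]
  7. access X: HIT. Cache (LRU->MRU): [O P W X]
  8. access O: HIT. Cache (LRU->MRU): [P W X O]
  9. access B: MISS, evict P. Cache (LRU->MRU): [W X O B]
  10. access O: HIT. Cache (LRU->MRU): [W X B O]
Total: 5 hits, 5 misses, 1 evictions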